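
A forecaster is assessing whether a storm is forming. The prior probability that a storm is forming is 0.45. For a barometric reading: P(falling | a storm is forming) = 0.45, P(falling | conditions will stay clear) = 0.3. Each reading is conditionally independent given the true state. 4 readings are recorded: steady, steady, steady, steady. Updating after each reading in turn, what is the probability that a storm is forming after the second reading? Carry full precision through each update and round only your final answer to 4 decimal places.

0.3356

After 'steady': P(storm) = 0.55·0.4500 / (0.55·0.4500 + 0.7·0.5500) ≈ 0.3913
After 'steady': P(storm) = 0.55·0.3913 / (0.55·0.3913 + 0.7·0.6087) ≈ 0.3356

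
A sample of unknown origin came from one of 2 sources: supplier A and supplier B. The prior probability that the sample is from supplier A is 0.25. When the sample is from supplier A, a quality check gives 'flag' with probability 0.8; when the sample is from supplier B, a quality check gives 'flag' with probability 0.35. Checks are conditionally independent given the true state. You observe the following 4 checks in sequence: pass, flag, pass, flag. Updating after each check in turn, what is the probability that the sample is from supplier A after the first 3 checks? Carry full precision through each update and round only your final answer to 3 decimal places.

0.067

After 'pass': P(supplier A) = 0.2·0.2500 / (0.2·0.2500 + 0.65·0.7500) ≈ 0.0930
After 'flag': P(supplier A) = 0.8·0.0930 / (0.8·0.0930 + 0.35·0.9070) ≈ 0.1899
After 'pass': P(supplier A) = 0.2·0.1899 / (0.2·0.1899 + 0.65·0.8101) ≈ 0.0673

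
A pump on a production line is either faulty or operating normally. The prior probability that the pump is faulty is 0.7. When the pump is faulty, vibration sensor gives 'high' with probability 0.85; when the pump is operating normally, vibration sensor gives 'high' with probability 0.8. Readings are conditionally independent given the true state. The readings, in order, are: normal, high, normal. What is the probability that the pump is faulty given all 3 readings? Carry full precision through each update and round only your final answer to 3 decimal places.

After 'normal': P(faulty) = 0.15·0.7000 / (0.15·0.7000 + 0.2·0.3000) ≈ 0.6364
After 'high': P(faulty) = 0.85·0.6364 / (0.85·0.6364 + 0.8·0.3636) ≈ 0.6503
After 'normal': P(faulty) = 0.15·0.6503 / (0.15·0.6503 + 0.2·0.3497) ≈ 0.5824

0.582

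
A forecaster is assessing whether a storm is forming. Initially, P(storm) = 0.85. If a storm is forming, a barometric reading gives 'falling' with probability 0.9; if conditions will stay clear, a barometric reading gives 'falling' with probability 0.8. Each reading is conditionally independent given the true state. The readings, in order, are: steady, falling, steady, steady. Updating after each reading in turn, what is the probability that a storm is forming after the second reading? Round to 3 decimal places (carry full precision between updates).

After 'steady': P(storm) = 0.1·0.8500 / (0.1·0.8500 + 0.2·0.1500) ≈ 0.7391
After 'falling': P(storm) = 0.9·0.7391 / (0.9·0.7391 + 0.8·0.2609) ≈ 0.7612

0.761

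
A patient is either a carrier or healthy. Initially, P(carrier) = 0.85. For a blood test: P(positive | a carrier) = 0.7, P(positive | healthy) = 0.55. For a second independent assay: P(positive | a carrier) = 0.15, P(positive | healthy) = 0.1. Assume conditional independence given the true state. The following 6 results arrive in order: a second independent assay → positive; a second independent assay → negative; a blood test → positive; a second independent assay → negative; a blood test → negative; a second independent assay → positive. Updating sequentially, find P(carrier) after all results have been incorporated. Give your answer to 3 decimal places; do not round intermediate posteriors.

Apply Bayes' rule sequentially, carrying P(carrier) forward.
After a second independent assay='positive': P(carrier) = 0.15·0.8500 / (0.15·0.8500 + 0.1·0.1500) ≈ 0.8947
After a second independent assay='negative': P(carrier) = 0.85·0.8947 / (0.85·0.8947 + 0.9·0.1053) ≈ 0.8892
After a blood test='positive': P(carrier) = 0.7·0.8892 / (0.7·0.8892 + 0.55·0.1108) ≈ 0.9109
After a second independent assay='negative': P(carrier) = 0.85·0.9109 / (0.85·0.9109 + 0.9·0.0891) ≈ 0.9061
After a blood test='negative': P(carrier) = 0.3·0.9061 / (0.3·0.9061 + 0.45·0.0939) ≈ 0.8655
After a second independent assay='positive': P(carrier) = 0.15·0.8655 / (0.15·0.8655 + 0.1·0.1345) ≈ 0.9061

0.906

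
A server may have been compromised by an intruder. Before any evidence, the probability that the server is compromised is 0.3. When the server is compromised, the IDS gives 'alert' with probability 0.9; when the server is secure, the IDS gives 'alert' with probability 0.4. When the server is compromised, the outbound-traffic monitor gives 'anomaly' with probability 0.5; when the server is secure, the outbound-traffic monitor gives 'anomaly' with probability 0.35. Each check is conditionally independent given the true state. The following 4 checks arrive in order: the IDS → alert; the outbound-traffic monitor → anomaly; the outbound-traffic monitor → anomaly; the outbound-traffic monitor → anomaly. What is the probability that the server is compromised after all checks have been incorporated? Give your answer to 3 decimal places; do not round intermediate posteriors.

0.738

After the IDS='alert': P(compromised) = 0.9·0.3000 / (0.9·0.3000 + 0.4·0.7000) ≈ 0.4909
After the outbound-traffic monitor='anomaly': P(compromised) = 0.5·0.4909 / (0.5·0.4909 + 0.35·0.5091) ≈ 0.5794
After the outbound-traffic monitor='anomaly': P(compromised) = 0.5·0.5794 / (0.5·0.5794 + 0.35·0.4206) ≈ 0.6631
After the outbound-traffic monitor='anomaly': P(compromised) = 0.5·0.6631 / (0.5·0.6631 + 0.35·0.3369) ≈ 0.7376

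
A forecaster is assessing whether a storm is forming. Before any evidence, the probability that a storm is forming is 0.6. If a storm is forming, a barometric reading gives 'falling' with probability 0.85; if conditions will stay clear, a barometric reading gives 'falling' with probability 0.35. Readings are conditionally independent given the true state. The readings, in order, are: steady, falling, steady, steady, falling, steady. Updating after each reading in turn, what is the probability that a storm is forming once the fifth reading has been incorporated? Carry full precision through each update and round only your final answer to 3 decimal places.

0.098

After 'steady': P(storm) = 0.15·0.6000 / (0.15·0.6000 + 0.65·0.4000) ≈ 0.2571
After 'falling': P(storm) = 0.85·0.2571 / (0.85·0.2571 + 0.35·0.7429) ≈ 0.4567
After 'steady': P(storm) = 0.15·0.4567 / (0.15·0.4567 + 0.65·0.5433) ≈ 0.1625
After 'steady': P(storm) = 0.15·0.1625 / (0.15·0.1625 + 0.65·0.8375) ≈ 0.0429
After 'falling': P(storm) = 0.85·0.0429 / (0.85·0.0429 + 0.35·0.9571) ≈ 0.0981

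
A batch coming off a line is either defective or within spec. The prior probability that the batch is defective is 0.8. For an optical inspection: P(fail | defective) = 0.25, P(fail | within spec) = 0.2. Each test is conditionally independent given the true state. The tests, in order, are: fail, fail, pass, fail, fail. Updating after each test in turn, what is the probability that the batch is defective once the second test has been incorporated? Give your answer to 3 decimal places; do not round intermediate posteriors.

After 'fail': P(defective) = 0.25·0.8000 / (0.25·0.8000 + 0.2·0.2000) ≈ 0.8333
After 'fail': P(defective) = 0.25·0.8333 / (0.25·0.8333 + 0.2·0.1667) ≈ 0.8621

0.862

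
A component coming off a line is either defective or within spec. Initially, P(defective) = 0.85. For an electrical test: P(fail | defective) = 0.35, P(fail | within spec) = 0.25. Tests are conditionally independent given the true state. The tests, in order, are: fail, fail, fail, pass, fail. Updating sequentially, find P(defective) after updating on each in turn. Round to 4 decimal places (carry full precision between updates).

0.9497

After 'fail': P(defective) = 0.35·0.8500 / (0.35·0.8500 + 0.25·0.1500) ≈ 0.8881
After 'fail': P(defective) = 0.35·0.8881 / (0.35·0.8881 + 0.25·0.1119) ≈ 0.9174
After 'fail': P(defective) = 0.35·0.9174 / (0.35·0.9174 + 0.25·0.0826) ≈ 0.9396
After 'pass': P(defective) = 0.65·0.9396 / (0.65·0.9396 + 0.75·0.0604) ≈ 0.9309
After 'fail': P(defective) = 0.35·0.9309 / (0.35·0.9309 + 0.25·0.0691) ≈ 0.9497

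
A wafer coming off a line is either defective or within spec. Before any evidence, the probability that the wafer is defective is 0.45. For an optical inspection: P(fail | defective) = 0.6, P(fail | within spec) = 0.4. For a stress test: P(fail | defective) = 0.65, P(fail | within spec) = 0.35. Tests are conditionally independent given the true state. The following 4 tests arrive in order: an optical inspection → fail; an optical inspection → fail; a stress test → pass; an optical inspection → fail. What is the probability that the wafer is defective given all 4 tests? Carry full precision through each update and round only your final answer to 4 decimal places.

After an optical inspection='fail': P(defective) = 0.6·0.4500 / (0.6·0.4500 + 0.4·0.5500) ≈ 0.5510
After an optical inspection='fail': P(defective) = 0.6·0.5510 / (0.6·0.5510 + 0.4·0.4490) ≈ 0.6480
After a stress test='pass': P(defective) = 0.35·0.6480 / (0.35·0.6480 + 0.65·0.3520) ≈ 0.4978
After an optical inspection='fail': P(defective) = 0.6·0.4978 / (0.6·0.4978 + 0.4·0.5022) ≈ 0.5979

0.5979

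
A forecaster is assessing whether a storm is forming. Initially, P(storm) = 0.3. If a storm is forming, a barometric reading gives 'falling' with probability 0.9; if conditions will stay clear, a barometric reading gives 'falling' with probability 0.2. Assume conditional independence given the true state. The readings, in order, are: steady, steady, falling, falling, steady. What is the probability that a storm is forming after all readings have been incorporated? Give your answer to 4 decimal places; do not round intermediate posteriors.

0.0167

After 'steady': P(storm) = 0.1·0.3000 / (0.1·0.3000 + 0.8·0.7000) ≈ 0.0508
After 'steady': P(storm) = 0.1·0.0508 / (0.1·0.0508 + 0.8·0.9492) ≈ 0.0067
After 'falling': P(storm) = 0.9·0.0067 / (0.9·0.0067 + 0.2·0.9933) ≈ 0.0293
After 'falling': P(storm) = 0.9·0.0293 / (0.9·0.0293 + 0.2·0.9707) ≈ 0.1194
After 'steady': P(storm) = 0.1·0.1194 / (0.1·0.1194 + 0.8·0.8806) ≈ 0.0167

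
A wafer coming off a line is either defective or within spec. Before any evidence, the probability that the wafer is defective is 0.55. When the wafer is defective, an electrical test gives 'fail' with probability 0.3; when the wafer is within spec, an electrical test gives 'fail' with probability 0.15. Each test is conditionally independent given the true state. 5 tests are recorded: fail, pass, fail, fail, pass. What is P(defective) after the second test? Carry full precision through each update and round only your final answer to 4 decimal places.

After 'fail': P(defective) = 0.3·0.5500 / (0.3·0.5500 + 0.15·0.4500) ≈ 0.7097
After 'pass': P(defective) = 0.7·0.7097 / (0.7·0.7097 + 0.85·0.2903) ≈ 0.6681

0.6681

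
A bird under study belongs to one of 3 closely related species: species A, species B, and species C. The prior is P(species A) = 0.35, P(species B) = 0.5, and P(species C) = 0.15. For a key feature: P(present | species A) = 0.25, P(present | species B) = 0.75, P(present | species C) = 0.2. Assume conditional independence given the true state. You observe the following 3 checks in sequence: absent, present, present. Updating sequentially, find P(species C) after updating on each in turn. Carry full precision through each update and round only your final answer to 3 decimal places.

0.052

Apply Bayes' rule sequentially, carrying P(species C) forward.
After 'absent': normaliser = 0.75·0.3500 + 0.25·0.5000 + 0.8·0.1500; P(species A) ≈ 0.5172, P(species B) ≈ 0.2463, P(species C) ≈ 0.2365
After 'present': normaliser = 0.25·0.5172 + 0.75·0.2463 + 0.2·0.2365; P(species A) ≈ 0.3579, P(species B) ≈ 0.5112, P(species C) ≈ 0.1309
After 'present': normaliser = 0.25·0.3579 + 0.75·0.5112 + 0.2·0.1309; P(species A) ≈ 0.1793, P(species B) ≈ 0.7683, P(species C) ≈ 0.0524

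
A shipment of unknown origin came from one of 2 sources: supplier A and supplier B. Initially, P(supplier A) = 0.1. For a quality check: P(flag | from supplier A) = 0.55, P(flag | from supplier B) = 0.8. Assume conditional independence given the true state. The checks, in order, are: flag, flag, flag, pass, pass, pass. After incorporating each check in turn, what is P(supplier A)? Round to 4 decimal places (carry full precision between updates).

Apply Bayes' rule sequentially, carrying P(supplier A) forward.
After 'flag': P(supplier A) = 0.55·0.1000 / (0.55·0.1000 + 0.8·0.9000) ≈ 0.0710
After 'flag': P(supplier A) = 0.55·0.0710 / (0.55·0.0710 + 0.8·0.9290) ≈ 0.0499
After 'flag': P(supplier A) = 0.55·0.0499 / (0.55·0.0499 + 0.8·0.9501) ≈ 0.0348
After 'pass': P(supplier A) = 0.45·0.0348 / (0.45·0.0348 + 0.2·0.9652) ≈ 0.0751
After 'pass': P(supplier A) = 0.45·0.0751 / (0.45·0.0751 + 0.2·0.9249) ≈ 0.1545
After 'pass': P(supplier A) = 0.45·0.1545 / (0.45·0.1545 + 0.2·0.8455) ≈ 0.2914

0.2914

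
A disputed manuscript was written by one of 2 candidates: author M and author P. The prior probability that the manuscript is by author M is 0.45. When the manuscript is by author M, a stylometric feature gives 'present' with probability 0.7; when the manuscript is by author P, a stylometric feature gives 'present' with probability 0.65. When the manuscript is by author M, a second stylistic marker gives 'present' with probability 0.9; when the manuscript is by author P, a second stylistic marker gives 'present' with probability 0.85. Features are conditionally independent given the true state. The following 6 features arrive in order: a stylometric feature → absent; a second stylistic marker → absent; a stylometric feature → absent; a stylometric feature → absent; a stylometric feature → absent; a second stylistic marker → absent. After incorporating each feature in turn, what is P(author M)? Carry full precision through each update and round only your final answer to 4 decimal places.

After a stylometric feature='absent': P(author M) = 0.3·0.4500 / (0.3·0.4500 + 0.35·0.5500) ≈ 0.4122
After a second stylistic marker='absent': P(author M) = 0.1·0.4122 / (0.1·0.4122 + 0.15·0.5878) ≈ 0.3186
After a stylometric feature='absent': P(author M) = 0.3·0.3186 / (0.3·0.3186 + 0.35·0.6814) ≈ 0.2861
After a stylometric feature='absent': P(author M) = 0.3·0.2861 / (0.3·0.2861 + 0.35·0.7139) ≈ 0.2557
After a stylometric feature='absent': P(author M) = 0.3·0.2557 / (0.3·0.2557 + 0.35·0.7443) ≈ 0.2275
After a second stylistic marker='absent': P(author M) = 0.1·0.2275 / (0.1·0.2275 + 0.15·0.7725) ≈ 0.1641

0.1641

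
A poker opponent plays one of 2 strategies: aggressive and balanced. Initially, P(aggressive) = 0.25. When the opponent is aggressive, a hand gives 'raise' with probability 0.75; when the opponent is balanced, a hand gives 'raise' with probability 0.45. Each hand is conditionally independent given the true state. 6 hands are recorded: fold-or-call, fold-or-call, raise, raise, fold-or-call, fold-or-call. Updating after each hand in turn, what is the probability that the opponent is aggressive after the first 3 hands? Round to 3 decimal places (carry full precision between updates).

0.103

After 'fold-or-call': P(aggressive) = 0.25·0.2500 / (0.25·0.2500 + 0.55·0.7500) ≈ 0.1316
After 'fold-or-call': P(aggressive) = 0.25·0.1316 / (0.25·0.1316 + 0.55·0.8684) ≈ 0.0644
After 'raise': P(aggressive) = 0.75·0.0644 / (0.75·0.0644 + 0.45·0.9356) ≈ 0.1030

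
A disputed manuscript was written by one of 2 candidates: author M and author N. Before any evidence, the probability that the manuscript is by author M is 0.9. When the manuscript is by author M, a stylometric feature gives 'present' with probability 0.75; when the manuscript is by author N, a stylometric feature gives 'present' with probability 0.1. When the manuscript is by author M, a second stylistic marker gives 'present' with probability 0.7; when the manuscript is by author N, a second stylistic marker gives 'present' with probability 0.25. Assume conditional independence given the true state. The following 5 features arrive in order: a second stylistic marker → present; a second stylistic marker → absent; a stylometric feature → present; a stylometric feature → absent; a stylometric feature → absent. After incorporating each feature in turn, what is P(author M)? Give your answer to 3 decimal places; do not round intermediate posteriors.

After a second stylistic marker='present': P(author M) = 0.7·0.9000 / (0.7·0.9000 + 0.25·0.1000) ≈ 0.9618
After a second stylistic marker='absent': P(author M) = 0.3·0.9618 / (0.3·0.9618 + 0.75·0.0382) ≈ 0.9097
After a stylometric feature='present': P(author M) = 0.75·0.9097 / (0.75·0.9097 + 0.1·0.0903) ≈ 0.9869
After a stylometric feature='absent': P(author M) = 0.25·0.9869 / (0.25·0.9869 + 0.9·0.0131) ≈ 0.9545
After a stylometric feature='absent': P(author M) = 0.25·0.9545 / (0.25·0.9545 + 0.9·0.0455) ≈ 0.8537

0.854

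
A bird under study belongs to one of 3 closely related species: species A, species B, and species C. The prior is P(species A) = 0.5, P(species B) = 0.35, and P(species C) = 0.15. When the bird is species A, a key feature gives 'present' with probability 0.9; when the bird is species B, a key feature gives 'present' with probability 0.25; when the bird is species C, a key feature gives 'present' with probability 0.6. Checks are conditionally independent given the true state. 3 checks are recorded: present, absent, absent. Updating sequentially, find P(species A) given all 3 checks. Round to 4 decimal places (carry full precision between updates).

Apply Bayes' rule sequentially, carrying P(species A) forward.
After 'present': normaliser = 0.9·0.5000 + 0.25·0.3500 + 0.6·0.1500; P(species A) ≈ 0.7171, P(species B) ≈ 0.1394, P(species C) ≈ 0.1434
After 'absent': normaliser = 0.1·0.7171 + 0.75·0.1394 + 0.4·0.1434; P(species A) ≈ 0.3069, P(species B) ≈ 0.4476, P(species C) ≈ 0.2455
After 'absent': normaliser = 0.1·0.3069 + 0.75·0.4476 + 0.4·0.2455; P(species A) ≈ 0.0661, P(species B) ≈ 0.7225, P(species C) ≈ 0.2114

0.0661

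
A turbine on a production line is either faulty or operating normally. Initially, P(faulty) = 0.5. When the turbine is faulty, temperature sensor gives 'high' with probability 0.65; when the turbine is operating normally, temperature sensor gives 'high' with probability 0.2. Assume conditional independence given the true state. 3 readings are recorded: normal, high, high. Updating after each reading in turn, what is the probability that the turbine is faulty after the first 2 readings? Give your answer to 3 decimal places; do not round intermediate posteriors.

0.587

Each posterior becomes the prior for the next update.
After 'normal': P(faulty) = 0.35·0.5000 / (0.35·0.5000 + 0.8·0.5000) ≈ 0.3043
After 'high': P(faulty) = 0.65·0.3043 / (0.65·0.3043 + 0.2·0.6957) ≈ 0.5871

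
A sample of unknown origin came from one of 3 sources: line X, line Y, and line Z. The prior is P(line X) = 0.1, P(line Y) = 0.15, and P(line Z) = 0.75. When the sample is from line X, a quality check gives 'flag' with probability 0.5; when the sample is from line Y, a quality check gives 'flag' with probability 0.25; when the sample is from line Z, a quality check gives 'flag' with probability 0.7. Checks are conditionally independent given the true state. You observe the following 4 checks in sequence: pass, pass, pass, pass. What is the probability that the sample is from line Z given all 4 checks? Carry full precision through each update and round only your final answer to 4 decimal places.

After 'pass': normaliser = 0.5·0.1000 + 0.75·0.1500 + 0.3·0.7500; P(line X) ≈ 0.1290, P(line Y) ≈ 0.2903, P(line Z) ≈ 0.5806
After 'pass': normaliser = 0.5·0.1290 + 0.75·0.2903 + 0.3·0.5806; P(line X) ≈ 0.1413, P(line Y) ≈ 0.4770, P(line Z) ≈ 0.3816
After 'pass': normaliser = 0.5·0.1413 + 0.75·0.4770 + 0.3·0.3816; P(line X) ≈ 0.1302, P(line Y) ≈ 0.6590, P(line Z) ≈ 0.2109
After 'pass': normaliser = 0.5·0.1302 + 0.75·0.6590 + 0.3·0.2109; P(line X) ≈ 0.1045, P(line Y) ≈ 0.7938, P(line Z) ≈ 0.1016

0.1016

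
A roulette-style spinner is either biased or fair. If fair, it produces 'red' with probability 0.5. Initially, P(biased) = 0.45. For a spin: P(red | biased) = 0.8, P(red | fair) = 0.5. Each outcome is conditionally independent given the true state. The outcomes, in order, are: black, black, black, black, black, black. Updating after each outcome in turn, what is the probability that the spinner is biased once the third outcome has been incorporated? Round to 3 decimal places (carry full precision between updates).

0.050

Apply Bayes' rule sequentially, carrying P(biased) forward.
After 'black': P(biased) = 0.2·0.4500 / (0.2·0.4500 + 0.5·0.5500) ≈ 0.2466
After 'black': P(biased) = 0.2·0.2466 / (0.2·0.2466 + 0.5·0.7534) ≈ 0.1158
After 'black': P(biased) = 0.2·0.1158 / (0.2·0.1158 + 0.5·0.8842) ≈ 0.0498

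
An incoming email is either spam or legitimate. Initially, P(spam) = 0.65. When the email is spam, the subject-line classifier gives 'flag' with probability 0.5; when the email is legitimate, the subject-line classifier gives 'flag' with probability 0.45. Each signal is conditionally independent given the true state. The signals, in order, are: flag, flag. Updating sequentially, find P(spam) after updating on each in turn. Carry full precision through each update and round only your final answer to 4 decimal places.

Each posterior becomes the prior for the next update.
After 'flag': P(spam) = 0.5·0.6500 / (0.5·0.6500 + 0.45·0.3500) ≈ 0.6736
After 'flag': P(spam) = 0.5·0.6736 / (0.5·0.6736 + 0.45·0.3264) ≈ 0.6963

0.6963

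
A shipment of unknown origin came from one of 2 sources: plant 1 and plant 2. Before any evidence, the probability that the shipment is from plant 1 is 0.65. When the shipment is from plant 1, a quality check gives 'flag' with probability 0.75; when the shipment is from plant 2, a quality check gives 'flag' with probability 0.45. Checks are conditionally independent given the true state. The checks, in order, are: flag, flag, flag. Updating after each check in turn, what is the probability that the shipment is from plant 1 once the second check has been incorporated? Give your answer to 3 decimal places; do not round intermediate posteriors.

0.838

After 'flag': P(plant 1) = 0.75·0.6500 / (0.75·0.6500 + 0.45·0.3500) ≈ 0.7558
After 'flag': P(plant 1) = 0.75·0.7558 / (0.75·0.7558 + 0.45·0.2442) ≈ 0.8376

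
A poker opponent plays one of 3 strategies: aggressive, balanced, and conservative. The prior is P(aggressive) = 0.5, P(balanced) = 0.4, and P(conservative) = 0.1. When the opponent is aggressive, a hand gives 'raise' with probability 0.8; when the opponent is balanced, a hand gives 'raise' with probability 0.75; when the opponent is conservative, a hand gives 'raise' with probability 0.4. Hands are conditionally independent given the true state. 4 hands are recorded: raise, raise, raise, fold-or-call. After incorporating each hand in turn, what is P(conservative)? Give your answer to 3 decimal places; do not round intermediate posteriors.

0.039

After 'raise': normaliser = 0.8·0.5000 + 0.75·0.4000 + 0.4·0.1000; P(aggressive) ≈ 0.5405, P(balanced) ≈ 0.4054, P(conservative) ≈ 0.0541
After 'raise': normaliser = 0.8·0.5405 + 0.75·0.4054 + 0.4·0.0541; P(aggressive) ≈ 0.5704, P(balanced) ≈ 0.4011, P(conservative) ≈ 0.0285
After 'raise': normaliser = 0.8·0.5704 + 0.75·0.4011 + 0.4·0.0285; P(aggressive) ≈ 0.5938, P(balanced) ≈ 0.3914, P(conservative) ≈ 0.0148
After 'fold-or-call': normaliser = 0.2·0.5938 + 0.25·0.3914 + 0.6·0.0148; P(aggressive) ≈ 0.5266, P(balanced) ≈ 0.4339, P(conservative) ≈ 0.0395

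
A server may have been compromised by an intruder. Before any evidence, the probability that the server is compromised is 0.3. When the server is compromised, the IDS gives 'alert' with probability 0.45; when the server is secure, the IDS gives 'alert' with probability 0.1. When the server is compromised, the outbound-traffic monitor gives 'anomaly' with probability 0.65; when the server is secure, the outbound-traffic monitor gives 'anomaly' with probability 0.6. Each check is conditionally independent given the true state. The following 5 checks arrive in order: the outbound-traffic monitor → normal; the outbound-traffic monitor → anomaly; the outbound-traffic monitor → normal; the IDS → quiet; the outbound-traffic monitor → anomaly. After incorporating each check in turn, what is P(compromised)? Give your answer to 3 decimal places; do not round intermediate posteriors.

After the outbound-traffic monitor='normal': P(compromised) = 0.35·0.3000 / (0.35·0.3000 + 0.4·0.7000) ≈ 0.2727
After the outbound-traffic monitor='anomaly': P(compromised) = 0.65·0.2727 / (0.65·0.2727 + 0.6·0.7273) ≈ 0.2889
After the outbound-traffic monitor='normal': P(compromised) = 0.35·0.2889 / (0.35·0.2889 + 0.4·0.7111) ≈ 0.2622
After the IDS='quiet': P(compromised) = 0.55·0.2622 / (0.55·0.2622 + 0.9·0.7378) ≈ 0.1785
After the outbound-traffic monitor='anomaly': P(compromised) = 0.65·0.1785 / (0.65·0.1785 + 0.6·0.8215) ≈ 0.1905

0.191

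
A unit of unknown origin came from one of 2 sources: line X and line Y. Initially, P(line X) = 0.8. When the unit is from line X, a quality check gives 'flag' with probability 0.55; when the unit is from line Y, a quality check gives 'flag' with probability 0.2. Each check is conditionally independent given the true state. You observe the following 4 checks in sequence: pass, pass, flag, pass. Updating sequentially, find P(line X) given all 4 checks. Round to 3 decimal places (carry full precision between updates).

0.662

Each posterior becomes the prior for the next update.
After 'pass': P(line X) = 0.45·0.8000 / (0.45·0.8000 + 0.8·0.2000) ≈ 0.6923
After 'pass': P(line X) = 0.45·0.6923 / (0.45·0.6923 + 0.8·0.3077) ≈ 0.5586
After 'flag': P(line X) = 0.55·0.5586 / (0.55·0.5586 + 0.2·0.4414) ≈ 0.7768
After 'pass': P(line X) = 0.45·0.7768 / (0.45·0.7768 + 0.8·0.2232) ≈ 0.6619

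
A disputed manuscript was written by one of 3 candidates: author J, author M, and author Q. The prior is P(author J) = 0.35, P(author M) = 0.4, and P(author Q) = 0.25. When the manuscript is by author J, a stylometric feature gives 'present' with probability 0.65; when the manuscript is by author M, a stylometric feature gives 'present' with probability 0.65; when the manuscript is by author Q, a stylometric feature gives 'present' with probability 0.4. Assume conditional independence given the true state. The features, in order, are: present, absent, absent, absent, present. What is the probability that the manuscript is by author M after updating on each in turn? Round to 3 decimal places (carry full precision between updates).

Each posterior becomes the prior for the next update.
After 'present': normaliser = 0.65·0.3500 + 0.65·0.4000 + 0.4·0.2500; P(author J) ≈ 0.3872, P(author M) ≈ 0.4426, P(author Q) ≈ 0.1702
After 'absent': normaliser = 0.35·0.3872 + 0.35·0.4426 + 0.6·0.1702; P(author J) ≈ 0.3453, P(author M) ≈ 0.3946, P(author Q) ≈ 0.2602
After 'absent': normaliser = 0.35·0.3453 + 0.35·0.3946 + 0.6·0.2602; P(author J) ≈ 0.2912, P(author M) ≈ 0.3327, P(author Q) ≈ 0.3761
After 'absent': normaliser = 0.35·0.2912 + 0.35·0.3327 + 0.6·0.3761; P(author J) ≈ 0.2295, P(author M) ≈ 0.2623, P(author Q) ≈ 0.5082
After 'present': normaliser = 0.65·0.2295 + 0.65·0.2623 + 0.4·0.5082; P(author J) ≈ 0.2853, P(author M) ≈ 0.3260, P(author Q) ≈ 0.3887

0.326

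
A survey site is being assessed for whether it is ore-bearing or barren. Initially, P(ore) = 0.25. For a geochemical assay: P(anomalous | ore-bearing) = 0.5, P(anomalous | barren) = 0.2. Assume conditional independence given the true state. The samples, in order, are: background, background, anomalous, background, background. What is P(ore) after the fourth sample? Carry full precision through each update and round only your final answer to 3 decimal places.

After 'background': P(ore) = 0.5·0.2500 / (0.5·0.2500 + 0.8·0.7500) ≈ 0.1724
After 'background': P(ore) = 0.5·0.1724 / (0.5·0.1724 + 0.8·0.8276) ≈ 0.1152
After 'anomalous': P(ore) = 0.5·0.1152 / (0.5·0.1152 + 0.2·0.8848) ≈ 0.2456
After 'background': P(ore) = 0.5·0.2456 / (0.5·0.2456 + 0.8·0.7544) ≈ 0.1691

0.169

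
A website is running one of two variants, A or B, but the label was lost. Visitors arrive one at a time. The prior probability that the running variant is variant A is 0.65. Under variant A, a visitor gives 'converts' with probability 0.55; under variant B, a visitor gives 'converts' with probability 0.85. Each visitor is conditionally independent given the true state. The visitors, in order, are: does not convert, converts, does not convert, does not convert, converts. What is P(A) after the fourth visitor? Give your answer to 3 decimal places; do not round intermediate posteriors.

0.970

Apply Bayes' rule sequentially, carrying P(A) forward.
After 'does not convert': P(A) = 0.45·0.6500 / (0.45·0.6500 + 0.15·0.3500) ≈ 0.8478
After 'converts': P(A) = 0.55·0.8478 / (0.55·0.8478 + 0.85·0.1522) ≈ 0.7828
After 'does not convert': P(A) = 0.45·0.7828 / (0.45·0.7828 + 0.15·0.2172) ≈ 0.9154
After 'does not convert': P(A) = 0.45·0.9154 / (0.45·0.9154 + 0.15·0.0846) ≈ 0.9701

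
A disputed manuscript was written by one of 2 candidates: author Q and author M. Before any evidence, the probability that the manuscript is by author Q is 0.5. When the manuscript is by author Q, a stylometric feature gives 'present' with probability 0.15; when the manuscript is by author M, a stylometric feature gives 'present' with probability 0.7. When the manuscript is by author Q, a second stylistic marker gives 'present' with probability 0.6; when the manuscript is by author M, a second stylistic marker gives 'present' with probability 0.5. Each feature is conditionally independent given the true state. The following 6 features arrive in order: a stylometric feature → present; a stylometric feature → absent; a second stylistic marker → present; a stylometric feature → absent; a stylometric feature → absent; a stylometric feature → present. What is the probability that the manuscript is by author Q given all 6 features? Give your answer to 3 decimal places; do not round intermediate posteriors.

0.556

After a stylometric feature='present': P(author Q) = 0.15·0.5000 / (0.15·0.5000 + 0.7·0.5000) ≈ 0.1765
After a stylometric feature='absent': P(author Q) = 0.85·0.1765 / (0.85·0.1765 + 0.3·0.8235) ≈ 0.3778
After a second stylistic marker='present': P(author Q) = 0.6·0.3778 / (0.6·0.3778 + 0.5·0.6222) ≈ 0.4215
After a stylometric feature='absent': P(author Q) = 0.85·0.4215 / (0.85·0.4215 + 0.3·0.5785) ≈ 0.6737
After a stylometric feature='absent': P(author Q) = 0.85·0.6737 / (0.85·0.6737 + 0.3·0.3263) ≈ 0.8540
After a stylometric feature='present': P(author Q) = 0.15·0.8540 / (0.15·0.8540 + 0.7·0.1460) ≈ 0.5562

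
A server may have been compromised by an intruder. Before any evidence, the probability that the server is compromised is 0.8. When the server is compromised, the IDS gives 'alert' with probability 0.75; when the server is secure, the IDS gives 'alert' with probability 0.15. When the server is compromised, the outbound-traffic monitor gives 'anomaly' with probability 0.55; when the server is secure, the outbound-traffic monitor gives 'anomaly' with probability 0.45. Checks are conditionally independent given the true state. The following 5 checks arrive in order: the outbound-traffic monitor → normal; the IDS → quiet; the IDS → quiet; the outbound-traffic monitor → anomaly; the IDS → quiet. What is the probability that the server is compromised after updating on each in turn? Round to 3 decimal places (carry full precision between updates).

0.092

Apply Bayes' rule sequentially, carrying P(compromised) forward.
After the outbound-traffic monitor='normal': P(compromised) = 0.45·0.8000 / (0.45·0.8000 + 0.55·0.2000) ≈ 0.7660
After the IDS='quiet': P(compromised) = 0.25·0.7660 / (0.25·0.7660 + 0.85·0.2340) ≈ 0.4905
After the IDS='quiet': P(compromised) = 0.25·0.4905 / (0.25·0.4905 + 0.85·0.5095) ≈ 0.2206
After the outbound-traffic monitor='anomaly': P(compromised) = 0.55·0.2206 / (0.55·0.2206 + 0.45·0.7794) ≈ 0.2571
After the IDS='quiet': P(compromised) = 0.25·0.2571 / (0.25·0.2571 + 0.85·0.7429) ≈ 0.0924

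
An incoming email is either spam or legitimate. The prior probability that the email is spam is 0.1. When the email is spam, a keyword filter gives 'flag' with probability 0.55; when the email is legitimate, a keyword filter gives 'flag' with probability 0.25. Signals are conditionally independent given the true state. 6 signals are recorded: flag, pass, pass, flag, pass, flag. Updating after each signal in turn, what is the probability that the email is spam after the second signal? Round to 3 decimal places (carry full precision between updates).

Apply Bayes' rule sequentially, carrying P(spam) forward.
After 'flag': P(spam) = 0.55·0.1000 / (0.55·0.1000 + 0.25·0.9000) ≈ 0.1964
After 'pass': P(spam) = 0.45·0.1964 / (0.45·0.1964 + 0.75·0.8036) ≈ 0.1279

0.128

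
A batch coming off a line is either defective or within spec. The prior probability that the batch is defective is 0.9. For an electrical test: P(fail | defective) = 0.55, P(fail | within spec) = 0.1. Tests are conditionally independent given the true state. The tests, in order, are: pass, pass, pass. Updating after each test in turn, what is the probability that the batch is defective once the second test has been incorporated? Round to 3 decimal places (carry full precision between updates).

0.692

Apply Bayes' rule sequentially, carrying P(defective) forward.
After 'pass': P(defective) = 0.45·0.9000 / (0.45·0.9000 + 0.9·0.1000) ≈ 0.8182
After 'pass': P(defective) = 0.45·0.8182 / (0.45·0.8182 + 0.9·0.1818) ≈ 0.6923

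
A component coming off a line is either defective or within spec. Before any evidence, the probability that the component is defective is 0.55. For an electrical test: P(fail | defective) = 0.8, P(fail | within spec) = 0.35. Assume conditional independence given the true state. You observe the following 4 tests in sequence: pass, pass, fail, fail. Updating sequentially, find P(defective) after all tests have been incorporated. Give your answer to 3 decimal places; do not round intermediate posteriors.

0.377

After 'pass': P(defective) = 0.2·0.5500 / (0.2·0.5500 + 0.65·0.4500) ≈ 0.2733
After 'pass': P(defective) = 0.2·0.2733 / (0.2·0.2733 + 0.65·0.7267) ≈ 0.1037
After 'fail': P(defective) = 0.8·0.1037 / (0.8·0.1037 + 0.35·0.8963) ≈ 0.2092
After 'fail': P(defective) = 0.8·0.2092 / (0.8·0.2092 + 0.35·0.7908) ≈ 0.3768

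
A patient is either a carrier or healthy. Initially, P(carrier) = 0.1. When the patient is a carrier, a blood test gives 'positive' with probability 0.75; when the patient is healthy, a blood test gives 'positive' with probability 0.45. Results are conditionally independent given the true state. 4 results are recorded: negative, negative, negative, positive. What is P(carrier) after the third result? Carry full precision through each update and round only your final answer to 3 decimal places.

After 'negative': P(carrier) = 0.25·0.1000 / (0.25·0.1000 + 0.55·0.9000) ≈ 0.0481
After 'negative': P(carrier) = 0.25·0.0481 / (0.25·0.0481 + 0.55·0.9519) ≈ 0.0224
After 'negative': P(carrier) = 0.25·0.0224 / (0.25·0.0224 + 0.55·0.9776) ≈ 0.0103

0.010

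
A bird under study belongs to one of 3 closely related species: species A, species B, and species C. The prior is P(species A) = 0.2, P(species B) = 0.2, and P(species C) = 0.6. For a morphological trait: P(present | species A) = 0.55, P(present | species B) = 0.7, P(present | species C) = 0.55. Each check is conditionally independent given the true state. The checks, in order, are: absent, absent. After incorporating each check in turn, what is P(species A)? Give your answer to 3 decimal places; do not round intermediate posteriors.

Each posterior becomes the prior for the next update.
After 'absent': normaliser = 0.45·0.2000 + 0.3·0.2000 + 0.45·0.6000; P(species A) ≈ 0.2143, P(species B) ≈ 0.1429, P(species C) ≈ 0.6429
After 'absent': normaliser = 0.45·0.2143 + 0.3·0.1429 + 0.45·0.6429; P(species A) ≈ 0.2250, P(species B) ≈ 0.1000, P(species C) ≈ 0.6750

0.225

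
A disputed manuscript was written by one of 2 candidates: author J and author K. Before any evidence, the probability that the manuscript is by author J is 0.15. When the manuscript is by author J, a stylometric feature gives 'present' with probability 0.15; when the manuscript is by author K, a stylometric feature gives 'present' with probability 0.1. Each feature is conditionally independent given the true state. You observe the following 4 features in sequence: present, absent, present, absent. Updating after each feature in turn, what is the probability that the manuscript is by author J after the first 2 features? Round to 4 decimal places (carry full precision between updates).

0.2000

After 'present': P(author J) = 0.15·0.1500 / (0.15·0.1500 + 0.1·0.8500) ≈ 0.2093
After 'absent': P(author J) = 0.85·0.2093 / (0.85·0.2093 + 0.9·0.7907) ≈ 0.2000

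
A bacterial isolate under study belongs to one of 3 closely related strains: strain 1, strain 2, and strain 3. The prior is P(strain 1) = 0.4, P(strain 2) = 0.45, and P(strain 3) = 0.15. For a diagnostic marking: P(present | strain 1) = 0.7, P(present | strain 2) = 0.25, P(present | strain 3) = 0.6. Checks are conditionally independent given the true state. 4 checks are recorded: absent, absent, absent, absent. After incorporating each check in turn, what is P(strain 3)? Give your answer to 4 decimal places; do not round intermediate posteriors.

Each posterior becomes the prior for the next update.
After 'absent': normaliser = 0.3·0.4000 + 0.75·0.4500 + 0.4·0.1500; P(strain 1) ≈ 0.2319, P(strain 2) ≈ 0.6522, P(strain 3) ≈ 0.1159
After 'absent': normaliser = 0.3·0.2319 + 0.75·0.6522 + 0.4·0.1159; P(strain 1) ≈ 0.1150, P(strain 2) ≈ 0.8084, P(strain 3) ≈ 0.0766
After 'absent': normaliser = 0.3·0.1150 + 0.75·0.8084 + 0.4·0.0766; P(strain 1) ≈ 0.0514, P(strain 2) ≈ 0.9030, P(strain 3) ≈ 0.0457
After 'absent': normaliser = 0.3·0.0514 + 0.75·0.9030 + 0.4·0.0457; P(strain 1) ≈ 0.0217, P(strain 2) ≈ 0.9526, P(strain 3) ≈ 0.0257

0.0257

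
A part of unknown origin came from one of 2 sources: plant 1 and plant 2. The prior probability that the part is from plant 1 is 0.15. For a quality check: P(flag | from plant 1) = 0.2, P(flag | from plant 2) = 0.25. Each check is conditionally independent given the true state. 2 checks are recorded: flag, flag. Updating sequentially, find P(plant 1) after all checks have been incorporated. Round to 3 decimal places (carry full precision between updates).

After 'flag': P(plant 1) = 0.2·0.1500 / (0.2·0.1500 + 0.25·0.8500) ≈ 0.1237
After 'flag': P(plant 1) = 0.2·0.1237 / (0.2·0.1237 + 0.25·0.8763) ≈ 0.1015

0.101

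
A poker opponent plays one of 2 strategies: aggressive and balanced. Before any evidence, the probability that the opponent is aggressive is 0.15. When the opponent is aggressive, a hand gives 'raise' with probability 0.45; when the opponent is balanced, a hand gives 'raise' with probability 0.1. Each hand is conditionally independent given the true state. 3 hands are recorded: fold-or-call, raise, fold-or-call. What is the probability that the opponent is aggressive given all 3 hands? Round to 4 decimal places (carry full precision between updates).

After 'fold-or-call': P(aggressive) = 0.55·0.1500 / (0.55·0.1500 + 0.9·0.8500) ≈ 0.0973
After 'raise': P(aggressive) = 0.45·0.0973 / (0.45·0.0973 + 0.1·0.9027) ≈ 0.3267
After 'fold-or-call': P(aggressive) = 0.55·0.3267 / (0.55·0.3267 + 0.9·0.6733) ≈ 0.2287

0.2287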